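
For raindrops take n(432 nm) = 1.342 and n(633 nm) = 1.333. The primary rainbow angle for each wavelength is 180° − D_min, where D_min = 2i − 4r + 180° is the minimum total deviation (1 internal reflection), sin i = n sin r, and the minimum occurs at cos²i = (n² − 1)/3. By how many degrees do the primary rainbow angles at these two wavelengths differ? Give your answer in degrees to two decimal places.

1.29°

At 432 nm (n = 1.342): cos²i = 0.26699 → i = 58.888°, r = 39.641°, D_min = 139.213°, rainbow angle = 40.787°.
At 633 nm (n = 1.333): cos²i = 0.25896 → i = 59.410°, r = 40.225°, D_min = 137.922°, rainbow angle = 42.078°.
Angular width = |40.787° − 42.078°| = 1.291°.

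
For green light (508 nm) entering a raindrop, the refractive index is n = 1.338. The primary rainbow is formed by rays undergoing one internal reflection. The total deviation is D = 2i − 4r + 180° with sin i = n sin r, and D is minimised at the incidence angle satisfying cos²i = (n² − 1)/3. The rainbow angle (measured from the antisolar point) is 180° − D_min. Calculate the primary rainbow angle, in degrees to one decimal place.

cos²i = (1.79024 − 1)/3 = 0.26341; i = arccos(0.51324) = 59.120°.
sin r = sin 59.120°/1.338 = 0.64144; r = 39.899°.
D_min = 2·59.120° − 4·39.899° + 180° = 138.643°.
Rainbow angle = 180° − D_min = 41.357°.

41.4°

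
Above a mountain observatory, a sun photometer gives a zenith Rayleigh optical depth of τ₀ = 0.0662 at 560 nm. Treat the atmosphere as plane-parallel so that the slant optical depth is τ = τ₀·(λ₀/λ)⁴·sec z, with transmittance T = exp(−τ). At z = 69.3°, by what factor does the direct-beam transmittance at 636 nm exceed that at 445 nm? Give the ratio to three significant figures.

1.43

Airmass: sec 69.3° = 2.8291.
τ(636 nm) = 0.0662 × (560/636)⁴ × 2.8291 = 0.0662 × 0.6011 × 2.8291 = 0.1126.
τ(445 nm) = 0.0662 × (560/445)⁴ × 2.8291 = 0.0662 × 2.5079 × 2.8291 = 0.4697.
T(636)/T(445) = exp(τ_B − τ_A) = exp(0.3571) = 1.4292.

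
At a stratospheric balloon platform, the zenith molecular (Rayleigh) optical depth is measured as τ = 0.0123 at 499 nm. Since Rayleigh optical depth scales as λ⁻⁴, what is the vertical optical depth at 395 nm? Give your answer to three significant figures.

0.0313

τ(395 nm) = τ(499 nm) × (499/395)⁴ = 0.0123 × (1.2633)⁴ = 0.0123 × 2.5469 = 0.0313.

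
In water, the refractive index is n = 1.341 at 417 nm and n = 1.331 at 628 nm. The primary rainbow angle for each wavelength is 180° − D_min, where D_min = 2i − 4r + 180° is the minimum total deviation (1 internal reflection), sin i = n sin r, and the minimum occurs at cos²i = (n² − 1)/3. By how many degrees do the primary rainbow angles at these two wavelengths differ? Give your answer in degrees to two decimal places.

1.44°

At 417 nm (n = 1.341): cos²i = 0.26609 → i = 58.946°, r = 39.705°, D_min = 139.071°, rainbow angle = 40.929°.
At 628 nm (n = 1.331): cos²i = 0.25719 → i = 59.527°, r = 40.356°, D_min = 137.630°, rainbow angle = 42.370°.
Angular width = |40.929° − 42.370°| = 1.441°.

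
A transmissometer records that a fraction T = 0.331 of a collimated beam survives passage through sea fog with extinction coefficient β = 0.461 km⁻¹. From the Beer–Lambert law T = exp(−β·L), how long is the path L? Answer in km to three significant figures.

Beer–Lambert: T = exp(−βL) ⇒ L = −ln(T)/β = −ln(0.331)/0.461 = 1.1056/0.461 = 2.398 km.

2.40 km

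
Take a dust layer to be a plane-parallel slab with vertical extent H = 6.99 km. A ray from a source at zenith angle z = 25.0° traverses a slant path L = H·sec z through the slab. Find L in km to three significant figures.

7.71 km

sec z = 1/cos 25.0° = 1.1034.
L = 6.99 × 1.1034 = 7.713 km.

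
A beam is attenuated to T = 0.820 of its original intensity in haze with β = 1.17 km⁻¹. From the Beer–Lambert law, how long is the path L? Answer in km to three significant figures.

0.170 km

Beer–Lambert: T = exp(−βL) ⇒ L = −ln(T)/β = −ln(0.820)/1.17 = 0.1985/1.17 = 0.1696 km.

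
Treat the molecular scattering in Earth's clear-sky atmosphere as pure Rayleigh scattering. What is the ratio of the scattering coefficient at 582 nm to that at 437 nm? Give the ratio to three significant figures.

Rayleigh scattering ∝ λ⁻⁴, so the ratio of coefficients is the inverse fourth power of the wavelength ratio.
σ(582)/σ(437) = (437/582)⁴ = (0.7509)⁴ = 0.3179.

0.318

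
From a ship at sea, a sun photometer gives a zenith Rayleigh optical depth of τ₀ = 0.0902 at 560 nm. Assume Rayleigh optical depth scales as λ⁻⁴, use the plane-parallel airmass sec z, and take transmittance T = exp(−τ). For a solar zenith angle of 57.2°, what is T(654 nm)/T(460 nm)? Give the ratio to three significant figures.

1.32

Airmass: sec 57.2° = 1.8460.
τ(654 nm) = 0.0902 × (560/654)⁴ × 1.8460 = 0.0902 × 0.5376 × 1.8460 = 0.0895.
τ(460 nm) = 0.0902 × (560/460)⁴ × 1.8460 = 0.0902 × 2.1964 × 1.8460 = 0.3657.
T(654)/T(460) = exp(τ_B − τ_A) = exp(0.2762) = 1.3181.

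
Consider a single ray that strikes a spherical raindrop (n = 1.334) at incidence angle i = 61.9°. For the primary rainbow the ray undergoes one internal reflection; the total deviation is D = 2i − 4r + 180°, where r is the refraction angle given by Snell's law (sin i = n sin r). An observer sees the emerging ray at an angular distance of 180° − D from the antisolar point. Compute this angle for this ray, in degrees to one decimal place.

sin r = sin 61.9° / 1.334 = 0.8821/1.334 = 0.6613; r = 41.40°.
D = 2·61.9° − 4·41.40° + 180° = 123.80° − 165.59° + 180° = 138.21°.
Angle from antisolar point = 180° − D = 41.79°.

41.8°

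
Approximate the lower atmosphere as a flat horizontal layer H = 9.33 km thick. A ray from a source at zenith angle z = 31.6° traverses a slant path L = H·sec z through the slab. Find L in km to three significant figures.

sec z = 1/cos 31.6° = 1.1741.
L = 9.33 × 1.1741 = 10.954 km.

11.0 km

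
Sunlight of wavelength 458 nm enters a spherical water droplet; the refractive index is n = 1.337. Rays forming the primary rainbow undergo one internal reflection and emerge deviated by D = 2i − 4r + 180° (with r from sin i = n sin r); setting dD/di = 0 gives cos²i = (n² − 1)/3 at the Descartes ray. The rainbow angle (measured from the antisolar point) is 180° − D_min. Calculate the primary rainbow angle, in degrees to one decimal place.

41.5°

cos²i = (1.78757 − 1)/3 = 0.26252; i = arccos(0.51237) = 59.178°.
sin r = sin 59.178°/1.337 = 0.64231; r = 39.964°.
D_min = 2·59.178° − 4·39.964° + 180° = 138.500°.
Rainbow angle = 180° − D_min = 41.500°.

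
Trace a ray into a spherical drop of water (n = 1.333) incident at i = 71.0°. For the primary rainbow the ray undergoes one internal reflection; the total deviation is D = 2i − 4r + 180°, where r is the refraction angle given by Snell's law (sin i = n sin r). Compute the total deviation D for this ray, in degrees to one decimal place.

141.3°

sin r = sin 71.0° / 1.333 = 0.9455/1.333 = 0.7093; r = 45.18°.
D = 2·71.0° − 4·45.18° + 180° = 142.00° − 180.72° + 180° = 141.28°.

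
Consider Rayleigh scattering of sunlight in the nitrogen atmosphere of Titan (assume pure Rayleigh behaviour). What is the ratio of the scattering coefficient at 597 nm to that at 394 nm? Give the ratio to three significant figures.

0.190

Rayleigh scattering ∝ λ⁻⁴, so the ratio of coefficients is the inverse fourth power of the wavelength ratio.
σ(597)/σ(394) = (394/597)⁴ = (0.6600)⁴ = 0.1897.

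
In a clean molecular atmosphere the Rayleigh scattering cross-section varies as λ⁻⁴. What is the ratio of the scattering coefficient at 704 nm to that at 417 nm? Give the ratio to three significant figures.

0.123

Rayleigh scattering ∝ λ⁻⁴, so the ratio of coefficients is the inverse fourth power of the wavelength ratio.
σ(704)/σ(417) = (417/704)⁴ = (0.5923)⁴ = 0.1231.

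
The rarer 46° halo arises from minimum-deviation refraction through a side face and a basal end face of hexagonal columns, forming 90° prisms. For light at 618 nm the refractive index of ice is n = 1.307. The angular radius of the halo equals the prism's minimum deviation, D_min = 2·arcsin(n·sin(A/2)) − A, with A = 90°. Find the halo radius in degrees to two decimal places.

45.09°

n·sin(A/2) = 1.307 × sin 45° = 1.307 × 0.7071 = 0.9242.
D_min = 2·arcsin(0.9242) − 90° = 2 × 67.546° − 90° = 45.093°.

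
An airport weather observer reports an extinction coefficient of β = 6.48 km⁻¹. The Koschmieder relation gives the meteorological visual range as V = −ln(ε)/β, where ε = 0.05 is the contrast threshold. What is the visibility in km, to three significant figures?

0.462 km

V = −ln(0.05) / 6.48 = 2.996 / 6.48 = 0.4623 km.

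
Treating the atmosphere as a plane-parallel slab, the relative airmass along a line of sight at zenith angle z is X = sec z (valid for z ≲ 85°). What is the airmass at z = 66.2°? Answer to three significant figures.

2.48

X = sec z = 1/cos 66.2° = 1/0.4035 = 2.4780.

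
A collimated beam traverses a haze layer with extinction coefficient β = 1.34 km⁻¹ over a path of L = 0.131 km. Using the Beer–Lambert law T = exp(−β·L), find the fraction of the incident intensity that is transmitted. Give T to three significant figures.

0.839

τ = β·L = 1.34 × 0.131 = 0.1755.
T = exp(−0.1755) = 0.8390.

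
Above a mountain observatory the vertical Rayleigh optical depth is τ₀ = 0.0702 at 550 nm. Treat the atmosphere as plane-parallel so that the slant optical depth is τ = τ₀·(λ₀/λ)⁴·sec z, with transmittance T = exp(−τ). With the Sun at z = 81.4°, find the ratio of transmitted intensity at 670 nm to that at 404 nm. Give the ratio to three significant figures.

Airmass: sec 81.4° = 6.6874.
τ(670 nm) = 0.0702 × (550/670)⁴ × 6.6874 = 0.0702 × 0.4541 × 6.6874 = 0.2132.
τ(404 nm) = 0.0702 × (550/404)⁴ × 6.6874 = 0.0702 × 3.4350 × 6.6874 = 1.6126.
T(670)/T(404) = exp(τ_B − τ_A) = exp(1.3994) = 4.0527.

4.05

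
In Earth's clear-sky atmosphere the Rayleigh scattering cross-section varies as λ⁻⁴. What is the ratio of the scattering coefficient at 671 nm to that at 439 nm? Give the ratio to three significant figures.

0.183

Rayleigh scattering ∝ λ⁻⁴, so the ratio of coefficients is the inverse fourth power of the wavelength ratio.
σ(671)/σ(439) = (439/671)⁴ = (0.6542)⁴ = 0.1832.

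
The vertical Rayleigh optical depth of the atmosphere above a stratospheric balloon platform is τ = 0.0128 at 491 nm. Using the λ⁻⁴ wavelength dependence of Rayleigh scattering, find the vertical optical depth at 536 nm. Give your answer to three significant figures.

0.00901

τ(536 nm) = τ(491 nm) × (491/536)⁴ = 0.0128 × (0.9160)⁴ = 0.0128 × 0.7042 = 0.0090.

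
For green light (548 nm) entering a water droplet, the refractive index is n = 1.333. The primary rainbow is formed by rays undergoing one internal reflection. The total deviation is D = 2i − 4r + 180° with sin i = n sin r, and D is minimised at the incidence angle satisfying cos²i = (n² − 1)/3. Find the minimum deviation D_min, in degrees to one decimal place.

137.9°

cos²i = (1.77689 − 1)/3 = 0.25896; i = arccos(0.50888) = 59.410°.
sin r = sin 59.410°/1.333 = 0.64579; r = 40.225°.
D_min = 2·59.410° − 4·40.225° + 180° = 137.922°.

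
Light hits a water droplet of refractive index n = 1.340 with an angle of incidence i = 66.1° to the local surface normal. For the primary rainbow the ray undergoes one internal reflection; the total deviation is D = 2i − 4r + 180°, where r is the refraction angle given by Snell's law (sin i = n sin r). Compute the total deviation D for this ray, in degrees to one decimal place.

sin r = sin 66.1° / 1.340 = 0.9143/1.340 = 0.6823; r = 43.02°.
D = 2·66.1° − 4·43.02° + 180° = 132.20° − 172.09° + 180° = 140.11°.

140.1°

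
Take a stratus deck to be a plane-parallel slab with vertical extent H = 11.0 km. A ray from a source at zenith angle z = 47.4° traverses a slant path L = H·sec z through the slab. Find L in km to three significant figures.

16.3 km

sec z = 1/cos 47.4° = 1.4774.
L = 11.0 × 1.4774 = 16.251 km.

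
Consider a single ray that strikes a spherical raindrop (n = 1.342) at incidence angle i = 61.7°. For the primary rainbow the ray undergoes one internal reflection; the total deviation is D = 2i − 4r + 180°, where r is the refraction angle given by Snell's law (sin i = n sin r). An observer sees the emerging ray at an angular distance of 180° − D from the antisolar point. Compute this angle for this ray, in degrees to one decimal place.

sin r = sin 61.7° / 1.342 = 0.8805/1.342 = 0.6561; r = 41.00°.
D = 2·61.7° − 4·41.00° + 180° = 123.40° − 164.01° + 180° = 139.39°.
Angle from antisolar point = 180° − D = 40.61°.

40.6°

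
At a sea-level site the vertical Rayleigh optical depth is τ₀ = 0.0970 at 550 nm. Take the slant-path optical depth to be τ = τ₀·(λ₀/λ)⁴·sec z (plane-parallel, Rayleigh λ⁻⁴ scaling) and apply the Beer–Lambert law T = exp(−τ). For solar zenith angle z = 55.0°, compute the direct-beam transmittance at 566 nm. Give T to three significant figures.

0.860

sec 55.0° = 1.7434.
τ = 0.0970 × (550/566)⁴ × 1.7434 = 0.0970 × 0.8916 × 1.7434 = 0.1508.
T = exp(−0.1508) = 0.8600.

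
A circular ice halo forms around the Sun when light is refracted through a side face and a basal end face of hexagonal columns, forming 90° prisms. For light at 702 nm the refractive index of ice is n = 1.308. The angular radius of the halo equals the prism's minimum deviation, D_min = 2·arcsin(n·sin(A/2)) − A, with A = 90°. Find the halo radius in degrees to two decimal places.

45.31°

n·sin(A/2) = 1.308 × sin 45° = 1.308 × 0.7071 = 0.9249.
D_min = 2·arcsin(0.9249) − 90° = 2 × 67.653° − 90° = 45.305°.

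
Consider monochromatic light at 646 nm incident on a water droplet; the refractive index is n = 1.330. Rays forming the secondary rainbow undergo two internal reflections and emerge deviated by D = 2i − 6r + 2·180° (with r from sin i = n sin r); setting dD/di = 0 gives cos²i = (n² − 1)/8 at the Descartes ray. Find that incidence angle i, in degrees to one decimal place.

71.9°

cos²i = (1.330² − 1)/8 = (1.76890 − 1)/8 = 0.09611.
cos i = 0.31002, so i = 71.940°.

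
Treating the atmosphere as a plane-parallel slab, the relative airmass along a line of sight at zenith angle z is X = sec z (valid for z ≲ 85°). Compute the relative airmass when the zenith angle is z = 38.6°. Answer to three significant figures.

X = sec z = 1/cos 38.6° = 1/0.7815 = 1.2796.

1.28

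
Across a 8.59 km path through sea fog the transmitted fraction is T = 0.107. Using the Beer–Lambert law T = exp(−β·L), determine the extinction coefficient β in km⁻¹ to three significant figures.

Beer–Lambert: T = exp(−βL) ⇒ β = −ln(T)/L = −ln(0.107)/8.59 = 2.2349/8.59 = 0.2602 km⁻¹.

0.260 km⁻¹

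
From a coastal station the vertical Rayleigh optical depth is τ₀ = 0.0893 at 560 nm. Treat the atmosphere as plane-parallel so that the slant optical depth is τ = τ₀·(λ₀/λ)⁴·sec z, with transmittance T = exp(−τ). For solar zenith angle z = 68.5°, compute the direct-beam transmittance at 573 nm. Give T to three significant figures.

0.801

sec 68.5° = 2.7285.
τ = 0.0893 × (560/573)⁴ × 2.7285 = 0.0893 × 0.9123 × 2.7285 = 0.2223.
T = exp(−0.2223) = 0.8007.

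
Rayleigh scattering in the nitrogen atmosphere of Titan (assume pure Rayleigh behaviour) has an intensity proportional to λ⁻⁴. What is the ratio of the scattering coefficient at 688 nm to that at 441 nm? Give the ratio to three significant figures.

Rayleigh scattering ∝ λ⁻⁴, so the ratio of coefficients is the inverse fourth power of the wavelength ratio.
σ(688)/σ(441) = (441/688)⁴ = (0.6410)⁴ = 0.1688.

0.169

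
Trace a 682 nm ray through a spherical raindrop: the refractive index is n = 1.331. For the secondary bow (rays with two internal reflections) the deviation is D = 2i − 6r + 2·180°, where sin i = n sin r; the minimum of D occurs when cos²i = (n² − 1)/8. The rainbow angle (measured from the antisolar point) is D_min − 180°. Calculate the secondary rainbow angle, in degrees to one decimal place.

cos²i = (1.77156 − 1)/8 = 0.09645; i = arccos(0.31056) = 71.907°.
sin r = sin 71.907°/1.331 = 0.71417; r = 45.575°.
D_min = 2·71.907° − 6·45.575° + 360° = 230.365°.
Rainbow angle = D_min − 180° = 50.365°.

50.4°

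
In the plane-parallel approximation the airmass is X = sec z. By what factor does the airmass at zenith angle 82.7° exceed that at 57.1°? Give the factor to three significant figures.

4.27

X(82.7°)/X(57.1°) = sec 82.7° / sec 57.1° = cos 57.1° / cos 82.7° = 0.5432/0.1271 = 4.2748.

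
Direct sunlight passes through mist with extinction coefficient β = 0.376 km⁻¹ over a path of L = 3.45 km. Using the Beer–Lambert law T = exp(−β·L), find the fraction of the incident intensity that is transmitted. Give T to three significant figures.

0.273

τ = β·L = 0.376 × 3.45 = 1.2972.
T = exp(−1.2972) = 0.2733.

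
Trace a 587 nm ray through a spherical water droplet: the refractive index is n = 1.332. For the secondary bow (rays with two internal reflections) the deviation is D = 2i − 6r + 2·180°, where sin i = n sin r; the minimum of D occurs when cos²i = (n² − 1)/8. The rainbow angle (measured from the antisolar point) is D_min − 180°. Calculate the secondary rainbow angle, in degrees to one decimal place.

cos²i = (1.77422 − 1)/8 = 0.09678; i = arccos(0.31109) = 71.875°.
sin r = sin 71.875°/1.332 = 0.71350; r = 45.520°.
D_min = 2·71.875° − 6·45.520° + 360° = 230.628°.
Rainbow angle = D_min − 180° = 50.628°.

50.6°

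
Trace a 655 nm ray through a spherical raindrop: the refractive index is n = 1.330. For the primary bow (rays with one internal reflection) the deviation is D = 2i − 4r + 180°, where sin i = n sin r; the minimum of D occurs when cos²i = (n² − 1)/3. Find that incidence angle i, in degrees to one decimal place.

59.6°

cos²i = (1.330² − 1)/3 = (1.76890 − 1)/3 = 0.25630.
cos i = 0.50626, so i = 59.585°.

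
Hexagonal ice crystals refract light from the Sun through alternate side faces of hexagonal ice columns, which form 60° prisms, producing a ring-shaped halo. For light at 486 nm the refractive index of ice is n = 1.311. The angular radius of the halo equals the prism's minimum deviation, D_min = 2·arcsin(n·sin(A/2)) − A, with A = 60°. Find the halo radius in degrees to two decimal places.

n·sin(A/2) = 1.311 × sin 30° = 1.311 × 0.5000 = 0.6555.
D_min = 2·arcsin(0.6555) − 60° = 2 × 40.958° − 60° = 21.915°.

21.92°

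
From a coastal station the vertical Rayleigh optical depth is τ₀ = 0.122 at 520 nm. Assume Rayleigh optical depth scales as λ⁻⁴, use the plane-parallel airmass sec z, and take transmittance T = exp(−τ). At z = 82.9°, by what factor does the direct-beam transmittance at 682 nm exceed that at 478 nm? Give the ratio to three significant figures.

2.85

Airmass: sec 82.9° = 8.0905.
τ(682 nm) = 0.122 × (520/682)⁴ × 8.0905 = 0.122 × 0.3380 × 8.0905 = 0.3336.
τ(478 nm) = 0.122 × (520/478)⁴ × 8.0905 = 0.122 × 1.4006 × 8.0905 = 1.3824.
T(682)/T(478) = exp(τ_B − τ_A) = exp(1.0488) = 2.8543.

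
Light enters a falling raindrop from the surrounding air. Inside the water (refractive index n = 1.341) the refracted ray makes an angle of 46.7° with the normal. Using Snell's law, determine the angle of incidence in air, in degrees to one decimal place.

Snell: sin θ_i = n · sin θ_r = 1.341 × sin 46.7° = 1.341 × 0.7278 = 0.9759.
θ_i = arcsin(0.9759) = 77.41°.

77.4°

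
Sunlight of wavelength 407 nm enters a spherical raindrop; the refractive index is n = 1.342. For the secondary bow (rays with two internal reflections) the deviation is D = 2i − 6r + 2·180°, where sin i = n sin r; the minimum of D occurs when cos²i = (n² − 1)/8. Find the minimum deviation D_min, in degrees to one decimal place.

cos²i = (1.80096 − 1)/8 = 0.10012; i = arccos(0.31642) = 71.554°.
sin r = sin 71.554°/1.342 = 0.70687; r = 44.981°.
D_min = 2·71.554° − 6·44.981° + 360° = 233.222°.

233.2°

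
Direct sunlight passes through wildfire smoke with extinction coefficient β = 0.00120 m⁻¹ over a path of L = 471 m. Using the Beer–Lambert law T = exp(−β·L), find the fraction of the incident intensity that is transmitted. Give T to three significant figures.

0.568

τ = β·L = 0.00120 × 471 = 0.5652.
T = exp(−0.5652) = 0.5682.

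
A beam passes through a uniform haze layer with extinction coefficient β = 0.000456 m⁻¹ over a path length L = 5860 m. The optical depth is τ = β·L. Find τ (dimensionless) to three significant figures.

2.67

τ = β·L = 0.000456 × 5860 = 2.6722.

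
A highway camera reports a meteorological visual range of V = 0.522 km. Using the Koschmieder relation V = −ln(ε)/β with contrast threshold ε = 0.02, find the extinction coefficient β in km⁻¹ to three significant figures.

β = −ln(0.02) / V = 3.912 / 0.522 = 7.4943 km⁻¹.

7.49 km⁻¹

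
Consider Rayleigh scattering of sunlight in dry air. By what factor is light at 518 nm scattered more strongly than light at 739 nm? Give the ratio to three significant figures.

4.14

Rayleigh scattering ∝ λ⁻⁴, so the ratio of coefficients is the inverse fourth power of the wavelength ratio.
σ(518)/σ(739) = (739/518)⁴ = (1.4266)⁴ = 4.142.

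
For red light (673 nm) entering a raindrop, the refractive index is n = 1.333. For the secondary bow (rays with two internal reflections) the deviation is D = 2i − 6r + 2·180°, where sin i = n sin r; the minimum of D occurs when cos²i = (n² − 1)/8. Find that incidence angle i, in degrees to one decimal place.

71.8°

cos²i = (1.333² − 1)/8 = (1.77689 − 1)/8 = 0.09711.
cos i = 0.31163, so i = 71.843°.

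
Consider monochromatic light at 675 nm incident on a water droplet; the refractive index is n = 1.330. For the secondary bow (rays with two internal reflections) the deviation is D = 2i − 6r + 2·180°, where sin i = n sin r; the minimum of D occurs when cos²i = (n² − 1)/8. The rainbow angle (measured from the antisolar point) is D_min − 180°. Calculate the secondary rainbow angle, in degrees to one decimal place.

50.1°

cos²i = (1.76890 − 1)/8 = 0.09611; i = arccos(0.31002) = 71.940°.
sin r = sin 71.940°/1.330 = 0.71483; r = 45.630°.
D_min = 2·71.940° − 6·45.630° + 360° = 230.101°.
Rainbow angle = D_min − 180° = 50.101°.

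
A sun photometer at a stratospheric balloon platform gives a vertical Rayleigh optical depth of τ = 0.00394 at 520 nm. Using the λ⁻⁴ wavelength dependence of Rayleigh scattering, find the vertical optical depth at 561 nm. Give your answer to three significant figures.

0.00291

τ(561 nm) = τ(520 nm) × (520/561)⁴ = 0.00394 × (0.9269)⁴ = 0.00394 × 0.7382 = 0.0029.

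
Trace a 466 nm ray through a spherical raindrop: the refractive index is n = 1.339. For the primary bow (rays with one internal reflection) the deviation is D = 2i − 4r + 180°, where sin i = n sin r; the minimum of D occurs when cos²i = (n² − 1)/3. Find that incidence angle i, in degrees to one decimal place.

59.1°

cos²i = (1.339² − 1)/3 = (1.79292 − 1)/3 = 0.26431.
cos i = 0.51411, so i = 59.062°.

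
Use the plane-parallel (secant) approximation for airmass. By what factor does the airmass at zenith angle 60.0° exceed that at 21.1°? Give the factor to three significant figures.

X(60.0°)/X(21.1°) = sec 60.0° / sec 21.1° = cos 21.1° / cos 60.0° = 0.9330/0.5000 = 1.8659.

1.87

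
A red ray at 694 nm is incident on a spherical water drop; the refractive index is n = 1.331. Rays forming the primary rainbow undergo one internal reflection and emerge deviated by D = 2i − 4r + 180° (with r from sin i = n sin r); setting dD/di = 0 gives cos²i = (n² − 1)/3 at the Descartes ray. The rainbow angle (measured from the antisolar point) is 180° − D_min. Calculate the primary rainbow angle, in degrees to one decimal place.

cos²i = (1.77156 − 1)/3 = 0.25719; i = arccos(0.50714) = 59.527°.
sin r = sin 59.527°/1.331 = 0.64753; r = 40.356°.
D_min = 2·59.527° − 4·40.356° + 180° = 137.630°.
Rainbow angle = 180° − D_min = 42.370°.

42.4°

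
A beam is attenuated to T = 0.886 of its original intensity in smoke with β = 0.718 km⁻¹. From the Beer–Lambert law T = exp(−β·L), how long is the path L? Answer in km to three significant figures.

Beer–Lambert: T = exp(−βL) ⇒ L = −ln(T)/β = −ln(0.886)/0.718 = 0.1210/0.718 = 0.1686 km.

0.169 km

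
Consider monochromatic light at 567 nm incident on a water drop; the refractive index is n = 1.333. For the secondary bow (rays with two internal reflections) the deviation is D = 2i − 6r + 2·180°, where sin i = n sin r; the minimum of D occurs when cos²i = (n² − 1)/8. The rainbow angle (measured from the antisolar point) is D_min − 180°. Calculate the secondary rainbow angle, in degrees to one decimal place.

50.9°

cos²i = (1.77689 − 1)/8 = 0.09711; i = arccos(0.31163) = 71.843°.
sin r = sin 71.843°/1.333 = 0.71283; r = 45.466°.
D_min = 2·71.843° − 6·45.466° + 360° = 230.891°.
Rainbow angle = D_min − 180° = 50.891°.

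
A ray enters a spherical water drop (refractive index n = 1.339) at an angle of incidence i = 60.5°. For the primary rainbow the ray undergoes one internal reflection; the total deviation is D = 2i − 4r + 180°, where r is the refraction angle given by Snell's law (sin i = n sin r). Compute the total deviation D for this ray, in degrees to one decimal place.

sin r = sin 60.5° / 1.339 = 0.8704/1.339 = 0.6500; r = 40.54°.
D = 2·60.5° − 4·40.54° + 180° = 121.00° − 162.17° + 180° = 138.83°.

138.8°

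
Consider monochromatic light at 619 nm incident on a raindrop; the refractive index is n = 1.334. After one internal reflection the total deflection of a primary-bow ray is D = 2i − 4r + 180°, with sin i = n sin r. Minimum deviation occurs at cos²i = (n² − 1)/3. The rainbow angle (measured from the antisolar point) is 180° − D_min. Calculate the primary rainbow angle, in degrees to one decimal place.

41.9°

cos²i = (1.77956 − 1)/3 = 0.25985; i = arccos(0.50976) = 59.352°.
sin r = sin 59.352°/1.334 = 0.64492; r = 40.159°.
D_min = 2·59.352° − 4·40.159° + 180° = 138.067°.
Rainbow angle = 180° − D_min = 41.933°.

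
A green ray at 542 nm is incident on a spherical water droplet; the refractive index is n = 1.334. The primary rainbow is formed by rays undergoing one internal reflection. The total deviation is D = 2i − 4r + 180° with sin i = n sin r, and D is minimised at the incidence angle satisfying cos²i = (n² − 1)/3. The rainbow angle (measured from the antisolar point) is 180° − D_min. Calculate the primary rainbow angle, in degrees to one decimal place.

cos²i = (1.77956 − 1)/3 = 0.25985; i = arccos(0.50976) = 59.352°.
sin r = sin 59.352°/1.334 = 0.64492; r = 40.159°.
D_min = 2·59.352° − 4·40.159° + 180° = 138.067°.
Rainbow angle = 180° − D_min = 41.933°.

41.9°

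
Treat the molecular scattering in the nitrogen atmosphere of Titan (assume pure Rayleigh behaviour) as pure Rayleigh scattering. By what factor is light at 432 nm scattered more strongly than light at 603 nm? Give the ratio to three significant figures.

3.80

Rayleigh scattering ∝ λ⁻⁴, so the ratio of coefficients is the inverse fourth power of the wavelength ratio.
σ(432)/σ(603) = (603/432)⁴ = (1.3958)⁴ = 3.796.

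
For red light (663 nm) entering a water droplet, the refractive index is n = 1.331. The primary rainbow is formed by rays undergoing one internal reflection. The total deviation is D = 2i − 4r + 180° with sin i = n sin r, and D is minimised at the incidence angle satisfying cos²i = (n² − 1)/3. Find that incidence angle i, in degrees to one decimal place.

59.5°

cos²i = (1.331² − 1)/3 = (1.77156 − 1)/3 = 0.25719.
cos i = 0.50714, so i = 59.527°.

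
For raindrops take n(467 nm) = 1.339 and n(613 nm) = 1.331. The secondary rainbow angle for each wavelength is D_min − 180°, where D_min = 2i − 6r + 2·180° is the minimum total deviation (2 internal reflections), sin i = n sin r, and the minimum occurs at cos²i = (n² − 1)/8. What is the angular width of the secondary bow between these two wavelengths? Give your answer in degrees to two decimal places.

At 467 nm (n = 1.339): cos²i = 0.09912 → i = 71.650°, r = 45.141°, D_min = 232.451°, rainbow angle = 52.451°.
At 613 nm (n = 1.331): cos²i = 0.09645 → i = 71.907°, r = 45.575°, D_min = 230.365°, rainbow angle = 50.365°.
Angular width = |52.451° − 50.365°| = 2.086°.

2.09°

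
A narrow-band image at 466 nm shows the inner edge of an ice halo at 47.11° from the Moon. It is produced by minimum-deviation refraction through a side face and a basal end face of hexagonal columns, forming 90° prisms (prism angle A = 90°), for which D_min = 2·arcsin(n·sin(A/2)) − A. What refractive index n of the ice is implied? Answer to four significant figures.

1.316

Rearranging: n = sin((D_min + A)/2) / sin(A/2).
(D_min + A)/2 = (47.11° + 90°)/2 = 68.555°.
n = sin 68.555° / sin 45° = 0.9308 / 0.7071 = 1.3163.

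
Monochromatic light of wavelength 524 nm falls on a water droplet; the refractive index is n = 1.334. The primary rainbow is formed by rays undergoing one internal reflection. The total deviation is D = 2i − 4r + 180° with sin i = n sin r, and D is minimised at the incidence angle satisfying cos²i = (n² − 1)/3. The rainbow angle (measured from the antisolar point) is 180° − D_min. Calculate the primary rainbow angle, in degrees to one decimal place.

cos²i = (1.77956 − 1)/3 = 0.25985; i = arccos(0.50976) = 59.352°.
sin r = sin 59.352°/1.334 = 0.64492; r = 40.159°.
D_min = 2·59.352° − 4·40.159° + 180° = 138.067°.
Rainbow angle = 180° − D_min = 41.933°.

41.9°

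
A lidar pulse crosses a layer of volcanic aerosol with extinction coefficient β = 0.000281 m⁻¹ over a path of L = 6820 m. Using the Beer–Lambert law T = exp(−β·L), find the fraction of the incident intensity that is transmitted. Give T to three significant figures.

0.147

τ = β·L = 0.000281 × 6820 = 1.9164.
T = exp(−1.9164) = 0.1471.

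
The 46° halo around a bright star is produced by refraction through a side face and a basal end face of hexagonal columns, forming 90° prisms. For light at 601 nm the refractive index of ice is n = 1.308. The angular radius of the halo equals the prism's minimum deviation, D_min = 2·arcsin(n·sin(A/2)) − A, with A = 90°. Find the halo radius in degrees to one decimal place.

45.3°

n·sin(A/2) = 1.308 × sin 45° = 1.308 × 0.7071 = 0.9249.
D_min = 2·arcsin(0.9249) − 90° = 2 × 67.653° − 90° = 45.305°.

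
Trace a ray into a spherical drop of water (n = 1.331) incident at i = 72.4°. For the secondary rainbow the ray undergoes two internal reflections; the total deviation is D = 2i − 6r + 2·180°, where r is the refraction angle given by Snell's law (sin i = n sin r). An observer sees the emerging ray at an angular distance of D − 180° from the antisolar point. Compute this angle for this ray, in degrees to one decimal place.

sin r = sin 72.4° / 1.331 = 0.9532/1.331 = 0.7161; r = 45.74°.
D = 2·72.4° − 6·45.74° + 2·180° = 144.80° − 274.42° + 360° = 230.38°.
Angle from antisolar point = D − 180° = 50.38°.

50.4°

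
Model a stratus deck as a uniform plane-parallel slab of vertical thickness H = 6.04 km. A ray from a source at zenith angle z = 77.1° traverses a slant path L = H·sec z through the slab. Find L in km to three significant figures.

27.1 km

sec z = 1/cos 77.1° = 4.4793.
L = 6.04 × 4.4793 = 27.055 km.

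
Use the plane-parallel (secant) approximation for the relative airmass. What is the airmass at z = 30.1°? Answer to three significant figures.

X = sec z = 1/cos 30.1° = 1/0.8652 = 1.1559.

1.16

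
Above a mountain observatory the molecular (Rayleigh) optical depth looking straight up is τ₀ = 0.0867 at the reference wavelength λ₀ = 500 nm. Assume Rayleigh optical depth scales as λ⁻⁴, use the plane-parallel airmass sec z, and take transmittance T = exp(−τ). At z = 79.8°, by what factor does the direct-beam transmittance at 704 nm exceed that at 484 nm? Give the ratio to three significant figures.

Airmass: sec 79.8° = 5.6470.
τ(704 nm) = 0.0867 × (500/704)⁴ × 5.6470 = 0.0867 × 0.2544 × 5.6470 = 0.1246.
τ(484 nm) = 0.0867 × (500/484)⁴ × 5.6470 = 0.0867 × 1.1389 × 5.6470 = 0.5576.
T(704)/T(484) = exp(τ_B − τ_A) = exp(0.4330) = 1.5419.

1.54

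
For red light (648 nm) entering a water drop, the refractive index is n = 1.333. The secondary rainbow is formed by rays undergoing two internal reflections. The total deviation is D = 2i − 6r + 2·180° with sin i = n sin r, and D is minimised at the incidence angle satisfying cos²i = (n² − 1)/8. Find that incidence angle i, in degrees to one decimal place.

cos²i = (1.333² − 1)/8 = (1.77689 − 1)/8 = 0.09711.
cos i = 0.31163, so i = 71.843°.

71.8°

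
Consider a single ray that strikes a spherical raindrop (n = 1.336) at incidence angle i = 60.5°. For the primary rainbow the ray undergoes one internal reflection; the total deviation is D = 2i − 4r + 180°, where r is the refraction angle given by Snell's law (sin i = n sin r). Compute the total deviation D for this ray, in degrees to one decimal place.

138.4°

sin r = sin 60.5° / 1.336 = 0.8704/1.336 = 0.6515; r = 40.65°.
D = 2·60.5° − 4·40.65° + 180° = 121.00° − 162.61° + 180° = 138.39°.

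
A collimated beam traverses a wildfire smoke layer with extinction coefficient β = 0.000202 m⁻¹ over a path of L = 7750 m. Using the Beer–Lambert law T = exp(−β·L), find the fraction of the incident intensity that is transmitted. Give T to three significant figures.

τ = β·L = 0.000202 × 7750 = 1.5655.
T = exp(−1.5655) = 0.2090.

0.209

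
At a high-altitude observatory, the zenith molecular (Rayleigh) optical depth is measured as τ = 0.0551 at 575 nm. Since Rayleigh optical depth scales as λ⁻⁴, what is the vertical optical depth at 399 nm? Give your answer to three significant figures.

0.238

τ(399 nm) = τ(575 nm) × (575/399)⁴ = 0.0551 × (1.4411)⁴ = 0.0551 × 4.3130 = 0.2376.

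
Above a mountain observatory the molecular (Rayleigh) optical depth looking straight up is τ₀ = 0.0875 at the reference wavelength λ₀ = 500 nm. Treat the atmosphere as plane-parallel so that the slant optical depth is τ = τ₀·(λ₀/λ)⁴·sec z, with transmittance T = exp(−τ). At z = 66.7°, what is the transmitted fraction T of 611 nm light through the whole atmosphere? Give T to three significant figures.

sec 66.7° = 2.5282.
τ = 0.0875 × (500/611)⁴ × 2.5282 = 0.0875 × 0.4485 × 2.5282 = 0.0992.
T = exp(−0.0992) = 0.9056.

0.906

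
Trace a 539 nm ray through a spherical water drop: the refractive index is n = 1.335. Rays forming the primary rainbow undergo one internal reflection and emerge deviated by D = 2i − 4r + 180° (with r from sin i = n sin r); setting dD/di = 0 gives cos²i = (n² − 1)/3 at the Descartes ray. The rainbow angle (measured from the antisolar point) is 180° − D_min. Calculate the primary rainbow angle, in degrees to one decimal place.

41.8°

cos²i = (1.78222 − 1)/3 = 0.26074; i = arccos(0.51063) = 59.294°.
sin r = sin 59.294°/1.335 = 0.64405; r = 40.094°.
D_min = 2·59.294° − 4·40.094° + 180° = 138.212°.
Rainbow angle = 180° − D_min = 41.788°.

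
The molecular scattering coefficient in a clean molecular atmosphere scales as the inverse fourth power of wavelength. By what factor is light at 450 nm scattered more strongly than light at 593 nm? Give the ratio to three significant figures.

Rayleigh scattering ∝ λ⁻⁴, so the ratio of coefficients is the inverse fourth power of the wavelength ratio.
σ(450)/σ(593) = (593/450)⁴ = (1.3178)⁴ = 3.016.

3.02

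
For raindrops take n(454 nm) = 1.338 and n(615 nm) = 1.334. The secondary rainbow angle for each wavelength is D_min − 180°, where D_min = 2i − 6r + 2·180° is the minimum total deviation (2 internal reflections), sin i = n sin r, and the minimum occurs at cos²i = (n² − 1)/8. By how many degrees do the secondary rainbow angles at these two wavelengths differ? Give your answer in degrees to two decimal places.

At 454 nm (n = 1.338): cos²i = 0.09878 → i = 71.682°, r = 45.195°, D_min = 232.193°, rainbow angle = 52.193°.
At 615 nm (n = 1.334): cos²i = 0.09744 → i = 71.810°, r = 45.411°, D_min = 231.153°, rainbow angle = 51.153°.
Angular width = |52.193° − 51.153°| = 1.040°.

1.04°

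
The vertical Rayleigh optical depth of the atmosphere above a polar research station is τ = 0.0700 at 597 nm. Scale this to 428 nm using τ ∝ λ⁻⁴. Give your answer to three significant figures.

τ(428 nm) = τ(597 nm) × (597/428)⁴ = 0.0700 × (1.3949)⁴ = 0.0700 × 3.7855 = 0.2650.

0.265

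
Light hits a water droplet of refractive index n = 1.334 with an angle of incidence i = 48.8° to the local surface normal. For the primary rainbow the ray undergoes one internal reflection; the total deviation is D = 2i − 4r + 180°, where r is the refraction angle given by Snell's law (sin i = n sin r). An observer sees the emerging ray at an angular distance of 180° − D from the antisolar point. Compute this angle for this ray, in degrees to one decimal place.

sin r = sin 48.8° / 1.334 = 0.7524/1.334 = 0.5640; r = 34.33°.
D = 2·48.8° − 4·34.33° + 180° = 97.60° − 137.34° + 180° = 140.26°.
Angle from antisolar point = 180° − D = 39.74°.

39.7°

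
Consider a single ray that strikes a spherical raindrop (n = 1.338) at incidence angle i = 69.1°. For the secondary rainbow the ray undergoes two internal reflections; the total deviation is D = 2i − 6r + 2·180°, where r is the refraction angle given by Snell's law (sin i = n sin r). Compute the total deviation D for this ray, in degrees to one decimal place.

232.5°

sin r = sin 69.1° / 1.338 = 0.9342/1.338 = 0.6982; r = 44.28°.
D = 2·69.1° − 6·44.28° + 2·180° = 138.20° − 265.70° + 360° = 232.50°.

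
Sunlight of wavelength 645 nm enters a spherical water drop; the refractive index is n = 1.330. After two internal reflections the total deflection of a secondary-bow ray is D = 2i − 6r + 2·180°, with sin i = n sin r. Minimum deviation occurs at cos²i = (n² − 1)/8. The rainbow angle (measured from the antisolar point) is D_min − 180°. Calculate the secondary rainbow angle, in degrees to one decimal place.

cos²i = (1.76890 − 1)/8 = 0.09611; i = arccos(0.31002) = 71.940°.
sin r = sin 71.940°/1.330 = 0.71483; r = 45.630°.
D_min = 2·71.940° − 6·45.630° + 360° = 230.101°.
Rainbow angle = D_min − 180° = 50.101°.

50.1°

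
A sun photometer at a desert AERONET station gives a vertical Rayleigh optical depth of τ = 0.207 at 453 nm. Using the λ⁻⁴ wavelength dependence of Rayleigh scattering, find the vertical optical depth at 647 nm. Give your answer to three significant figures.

0.0497

τ(647 nm) = τ(453 nm) × (453/647)⁴ = 0.207 × (0.7002)⁴ = 0.207 × 0.2403 = 0.0497.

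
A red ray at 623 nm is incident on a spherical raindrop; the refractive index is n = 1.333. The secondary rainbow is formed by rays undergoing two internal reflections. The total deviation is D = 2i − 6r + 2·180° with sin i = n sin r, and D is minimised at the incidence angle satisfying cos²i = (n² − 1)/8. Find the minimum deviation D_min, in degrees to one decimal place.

cos²i = (1.77689 − 1)/8 = 0.09711; i = arccos(0.31163) = 71.843°.
sin r = sin 71.843°/1.333 = 0.71283; r = 45.466°.
D_min = 2·71.843° − 6·45.466° + 360° = 230.891°.

230.9°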